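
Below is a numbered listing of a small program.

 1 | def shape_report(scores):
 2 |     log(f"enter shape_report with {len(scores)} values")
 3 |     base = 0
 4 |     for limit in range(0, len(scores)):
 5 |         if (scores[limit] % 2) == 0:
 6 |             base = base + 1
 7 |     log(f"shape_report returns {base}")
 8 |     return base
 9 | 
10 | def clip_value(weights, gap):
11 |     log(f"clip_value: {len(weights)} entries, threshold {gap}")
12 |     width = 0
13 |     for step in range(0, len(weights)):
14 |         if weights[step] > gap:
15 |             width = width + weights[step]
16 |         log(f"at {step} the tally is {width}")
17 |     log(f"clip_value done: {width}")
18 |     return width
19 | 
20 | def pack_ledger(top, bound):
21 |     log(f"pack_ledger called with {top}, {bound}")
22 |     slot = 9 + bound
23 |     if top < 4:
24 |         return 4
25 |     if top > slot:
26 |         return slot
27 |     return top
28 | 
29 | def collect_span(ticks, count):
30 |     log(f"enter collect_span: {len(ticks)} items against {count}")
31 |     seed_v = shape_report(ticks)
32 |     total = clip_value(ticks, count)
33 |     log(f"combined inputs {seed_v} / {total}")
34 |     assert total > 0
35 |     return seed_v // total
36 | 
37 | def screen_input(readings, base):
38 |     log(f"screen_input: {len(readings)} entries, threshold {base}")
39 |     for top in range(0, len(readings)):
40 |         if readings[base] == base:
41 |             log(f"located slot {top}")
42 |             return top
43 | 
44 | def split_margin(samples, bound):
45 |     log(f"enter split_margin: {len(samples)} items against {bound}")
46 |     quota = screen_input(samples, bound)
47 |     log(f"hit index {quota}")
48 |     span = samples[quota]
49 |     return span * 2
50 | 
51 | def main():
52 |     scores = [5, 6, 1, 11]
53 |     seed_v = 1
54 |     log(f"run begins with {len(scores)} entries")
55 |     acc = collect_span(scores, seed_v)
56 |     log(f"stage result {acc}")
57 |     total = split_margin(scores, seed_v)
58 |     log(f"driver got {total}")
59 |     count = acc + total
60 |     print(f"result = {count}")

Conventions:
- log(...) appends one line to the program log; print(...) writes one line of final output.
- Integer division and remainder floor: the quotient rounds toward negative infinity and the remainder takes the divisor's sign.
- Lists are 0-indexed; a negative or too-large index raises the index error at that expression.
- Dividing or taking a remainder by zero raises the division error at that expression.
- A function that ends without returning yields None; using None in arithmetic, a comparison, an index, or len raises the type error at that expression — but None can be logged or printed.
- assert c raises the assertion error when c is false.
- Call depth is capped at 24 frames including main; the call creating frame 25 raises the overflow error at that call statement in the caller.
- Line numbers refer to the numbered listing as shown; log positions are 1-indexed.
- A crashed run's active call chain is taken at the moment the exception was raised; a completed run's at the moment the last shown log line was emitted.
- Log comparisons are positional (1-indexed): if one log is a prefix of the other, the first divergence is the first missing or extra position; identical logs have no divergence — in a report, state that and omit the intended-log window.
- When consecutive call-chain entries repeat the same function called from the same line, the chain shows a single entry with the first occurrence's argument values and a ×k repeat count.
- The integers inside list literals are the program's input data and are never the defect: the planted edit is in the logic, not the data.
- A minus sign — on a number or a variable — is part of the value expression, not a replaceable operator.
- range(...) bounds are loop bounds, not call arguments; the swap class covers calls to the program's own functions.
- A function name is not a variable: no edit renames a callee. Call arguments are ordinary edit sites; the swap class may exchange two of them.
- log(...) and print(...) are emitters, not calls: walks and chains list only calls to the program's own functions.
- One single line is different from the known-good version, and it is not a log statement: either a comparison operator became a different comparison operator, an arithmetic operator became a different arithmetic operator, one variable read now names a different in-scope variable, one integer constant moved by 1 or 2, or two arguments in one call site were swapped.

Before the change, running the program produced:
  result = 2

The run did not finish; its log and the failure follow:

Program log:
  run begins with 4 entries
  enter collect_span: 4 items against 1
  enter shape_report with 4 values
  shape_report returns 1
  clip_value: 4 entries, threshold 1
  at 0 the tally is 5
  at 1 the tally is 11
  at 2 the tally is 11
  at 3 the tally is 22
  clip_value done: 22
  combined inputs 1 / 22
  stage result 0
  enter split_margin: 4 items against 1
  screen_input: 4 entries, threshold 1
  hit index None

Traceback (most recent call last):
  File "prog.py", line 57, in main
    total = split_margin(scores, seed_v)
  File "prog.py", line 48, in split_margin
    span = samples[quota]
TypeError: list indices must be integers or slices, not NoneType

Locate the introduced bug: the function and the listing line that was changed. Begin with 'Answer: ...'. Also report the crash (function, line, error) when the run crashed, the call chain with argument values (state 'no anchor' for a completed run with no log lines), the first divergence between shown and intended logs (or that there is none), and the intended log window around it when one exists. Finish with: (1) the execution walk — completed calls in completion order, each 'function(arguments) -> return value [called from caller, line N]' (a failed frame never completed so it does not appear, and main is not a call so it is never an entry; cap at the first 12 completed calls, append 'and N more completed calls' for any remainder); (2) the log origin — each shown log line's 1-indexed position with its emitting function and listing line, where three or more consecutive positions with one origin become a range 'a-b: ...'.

Answer: the defect is in screen_input at line 40.
The tell: The log first diverges at position 15: the faulty run prints 'hit index None' where the working version prints 'located slot 2'.
Crash: split_margin, line 48, TypeError.
Call chain: main -> split_margin([5, 6, 1, 11], 1) (called at line 57).
First divergence: position 15; shown 'hit index None' vs intended 'located slot 2'.
Intended log window:
  13: enter split_margin: 4 items against 1
  14: screen_input: 4 entries, threshold 1
  15: located slot 2
  16: hit index 2
Execution walk:
  shape_report([5, 6, 1, 11]) -> 1  [called from collect_span, line 31]
  clip_value([5, 6, 1, 11], 1) -> 22  [called from collect_span, line 32]
  collect_span([5, 6, 1, 11], 1) -> 0  [called from main, line 55]
  screen_input([5, 6, 1, 11], 1) -> None  [called from split_margin, line 46]
Origin of each log line:
  1 — main, line 54
  2 — collect_span, line 30
  3 — shape_report, line 2
  4 — shape_report, line 7
  5 — clip_value, line 11
  6-9 — clip_value, line 16
  10 — clip_value, line 17
  11 — collect_span, line 33
  12 — main, line 56
  13 — split_margin, line 45
  14 — screen_input, line 38
  15 — split_margin, line 47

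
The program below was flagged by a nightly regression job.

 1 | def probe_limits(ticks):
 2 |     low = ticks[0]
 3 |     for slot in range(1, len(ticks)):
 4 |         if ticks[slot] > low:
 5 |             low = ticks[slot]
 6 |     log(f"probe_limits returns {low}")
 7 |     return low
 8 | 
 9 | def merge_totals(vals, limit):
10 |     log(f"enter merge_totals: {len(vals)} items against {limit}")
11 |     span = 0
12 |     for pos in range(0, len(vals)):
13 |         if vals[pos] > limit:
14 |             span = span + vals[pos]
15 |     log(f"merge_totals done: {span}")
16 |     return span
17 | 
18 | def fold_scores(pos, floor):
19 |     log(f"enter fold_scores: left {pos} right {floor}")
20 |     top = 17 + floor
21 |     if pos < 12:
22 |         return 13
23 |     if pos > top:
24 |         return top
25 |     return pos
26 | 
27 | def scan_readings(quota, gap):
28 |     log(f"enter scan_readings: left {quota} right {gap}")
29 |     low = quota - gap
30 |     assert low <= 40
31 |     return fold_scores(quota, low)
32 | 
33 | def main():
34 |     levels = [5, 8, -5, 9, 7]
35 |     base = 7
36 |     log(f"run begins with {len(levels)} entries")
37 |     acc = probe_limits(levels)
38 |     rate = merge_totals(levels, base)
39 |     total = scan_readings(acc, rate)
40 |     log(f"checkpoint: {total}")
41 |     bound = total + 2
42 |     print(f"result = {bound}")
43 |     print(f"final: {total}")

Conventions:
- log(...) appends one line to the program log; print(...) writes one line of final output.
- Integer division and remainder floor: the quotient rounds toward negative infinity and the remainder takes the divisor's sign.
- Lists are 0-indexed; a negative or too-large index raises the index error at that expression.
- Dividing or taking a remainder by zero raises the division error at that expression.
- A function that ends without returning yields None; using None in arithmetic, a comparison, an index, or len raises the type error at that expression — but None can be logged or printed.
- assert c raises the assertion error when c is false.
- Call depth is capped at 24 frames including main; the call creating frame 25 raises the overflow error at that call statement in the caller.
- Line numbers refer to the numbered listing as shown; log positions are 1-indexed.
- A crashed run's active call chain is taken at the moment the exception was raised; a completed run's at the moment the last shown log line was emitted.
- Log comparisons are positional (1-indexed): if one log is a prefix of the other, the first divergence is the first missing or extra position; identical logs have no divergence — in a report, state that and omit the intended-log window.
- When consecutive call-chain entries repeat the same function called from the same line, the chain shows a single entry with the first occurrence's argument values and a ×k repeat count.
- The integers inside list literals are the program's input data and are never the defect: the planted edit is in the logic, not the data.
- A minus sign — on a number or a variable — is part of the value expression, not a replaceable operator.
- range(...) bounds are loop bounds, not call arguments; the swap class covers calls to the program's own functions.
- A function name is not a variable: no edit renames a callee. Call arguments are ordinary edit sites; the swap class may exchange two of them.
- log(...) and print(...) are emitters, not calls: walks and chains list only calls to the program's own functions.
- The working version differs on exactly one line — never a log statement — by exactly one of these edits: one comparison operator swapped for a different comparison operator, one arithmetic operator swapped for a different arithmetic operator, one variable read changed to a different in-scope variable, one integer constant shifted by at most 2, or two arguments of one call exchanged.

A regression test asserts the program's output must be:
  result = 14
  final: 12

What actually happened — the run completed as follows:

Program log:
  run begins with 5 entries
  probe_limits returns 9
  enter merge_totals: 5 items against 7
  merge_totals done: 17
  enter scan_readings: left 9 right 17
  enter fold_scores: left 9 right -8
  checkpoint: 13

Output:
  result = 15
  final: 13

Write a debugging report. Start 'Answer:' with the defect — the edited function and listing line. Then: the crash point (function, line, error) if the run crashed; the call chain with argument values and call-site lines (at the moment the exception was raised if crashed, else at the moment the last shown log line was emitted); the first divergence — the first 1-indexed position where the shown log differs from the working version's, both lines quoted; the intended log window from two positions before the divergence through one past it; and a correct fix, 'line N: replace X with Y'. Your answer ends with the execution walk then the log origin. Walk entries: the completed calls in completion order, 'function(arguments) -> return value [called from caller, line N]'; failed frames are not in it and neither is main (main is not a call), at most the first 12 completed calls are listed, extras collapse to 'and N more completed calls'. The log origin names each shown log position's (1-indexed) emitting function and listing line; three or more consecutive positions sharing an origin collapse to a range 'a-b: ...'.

Answer: the defect is in fold_scores at line 22.
Core observation: Log line 7 is where behavior first shows: 'checkpoint: 13' appears instead of 'checkpoint: 12'.
Call chain: main.
First divergence: at position 7 the run shows 'checkpoint: 13' where the working version logs 'checkpoint: 12'.
Intended log window:
  5: enter scan_readings: left 9 right 17
  6: enter fold_scores: left 9 right -8
  7: checkpoint: 12
Execution walk:
  probe_limits([5, 8, -5, 9, 7]) -> 9  [called from main, line 37]
  merge_totals([5, 8, -5, 9, 7], 7) -> 17  [called from main, line 38]
  fold_scores(9, -8) -> 13  [called from scan_readings, line 31]
  scan_readings(9, 17) -> 13  [called from main, line 39]
Log origin:
  1: emitted by main (line 36)
  2: emitted by probe_limits (line 6)
  3: emitted by merge_totals (line 10)
  4: emitted by merge_totals (line 15)
  5: emitted by scan_readings (line 28)
  6: emitted by fold_scores (line 19)
  7: emitted by main (line 40)
A correct fix: line 22: replace `13` with `12`.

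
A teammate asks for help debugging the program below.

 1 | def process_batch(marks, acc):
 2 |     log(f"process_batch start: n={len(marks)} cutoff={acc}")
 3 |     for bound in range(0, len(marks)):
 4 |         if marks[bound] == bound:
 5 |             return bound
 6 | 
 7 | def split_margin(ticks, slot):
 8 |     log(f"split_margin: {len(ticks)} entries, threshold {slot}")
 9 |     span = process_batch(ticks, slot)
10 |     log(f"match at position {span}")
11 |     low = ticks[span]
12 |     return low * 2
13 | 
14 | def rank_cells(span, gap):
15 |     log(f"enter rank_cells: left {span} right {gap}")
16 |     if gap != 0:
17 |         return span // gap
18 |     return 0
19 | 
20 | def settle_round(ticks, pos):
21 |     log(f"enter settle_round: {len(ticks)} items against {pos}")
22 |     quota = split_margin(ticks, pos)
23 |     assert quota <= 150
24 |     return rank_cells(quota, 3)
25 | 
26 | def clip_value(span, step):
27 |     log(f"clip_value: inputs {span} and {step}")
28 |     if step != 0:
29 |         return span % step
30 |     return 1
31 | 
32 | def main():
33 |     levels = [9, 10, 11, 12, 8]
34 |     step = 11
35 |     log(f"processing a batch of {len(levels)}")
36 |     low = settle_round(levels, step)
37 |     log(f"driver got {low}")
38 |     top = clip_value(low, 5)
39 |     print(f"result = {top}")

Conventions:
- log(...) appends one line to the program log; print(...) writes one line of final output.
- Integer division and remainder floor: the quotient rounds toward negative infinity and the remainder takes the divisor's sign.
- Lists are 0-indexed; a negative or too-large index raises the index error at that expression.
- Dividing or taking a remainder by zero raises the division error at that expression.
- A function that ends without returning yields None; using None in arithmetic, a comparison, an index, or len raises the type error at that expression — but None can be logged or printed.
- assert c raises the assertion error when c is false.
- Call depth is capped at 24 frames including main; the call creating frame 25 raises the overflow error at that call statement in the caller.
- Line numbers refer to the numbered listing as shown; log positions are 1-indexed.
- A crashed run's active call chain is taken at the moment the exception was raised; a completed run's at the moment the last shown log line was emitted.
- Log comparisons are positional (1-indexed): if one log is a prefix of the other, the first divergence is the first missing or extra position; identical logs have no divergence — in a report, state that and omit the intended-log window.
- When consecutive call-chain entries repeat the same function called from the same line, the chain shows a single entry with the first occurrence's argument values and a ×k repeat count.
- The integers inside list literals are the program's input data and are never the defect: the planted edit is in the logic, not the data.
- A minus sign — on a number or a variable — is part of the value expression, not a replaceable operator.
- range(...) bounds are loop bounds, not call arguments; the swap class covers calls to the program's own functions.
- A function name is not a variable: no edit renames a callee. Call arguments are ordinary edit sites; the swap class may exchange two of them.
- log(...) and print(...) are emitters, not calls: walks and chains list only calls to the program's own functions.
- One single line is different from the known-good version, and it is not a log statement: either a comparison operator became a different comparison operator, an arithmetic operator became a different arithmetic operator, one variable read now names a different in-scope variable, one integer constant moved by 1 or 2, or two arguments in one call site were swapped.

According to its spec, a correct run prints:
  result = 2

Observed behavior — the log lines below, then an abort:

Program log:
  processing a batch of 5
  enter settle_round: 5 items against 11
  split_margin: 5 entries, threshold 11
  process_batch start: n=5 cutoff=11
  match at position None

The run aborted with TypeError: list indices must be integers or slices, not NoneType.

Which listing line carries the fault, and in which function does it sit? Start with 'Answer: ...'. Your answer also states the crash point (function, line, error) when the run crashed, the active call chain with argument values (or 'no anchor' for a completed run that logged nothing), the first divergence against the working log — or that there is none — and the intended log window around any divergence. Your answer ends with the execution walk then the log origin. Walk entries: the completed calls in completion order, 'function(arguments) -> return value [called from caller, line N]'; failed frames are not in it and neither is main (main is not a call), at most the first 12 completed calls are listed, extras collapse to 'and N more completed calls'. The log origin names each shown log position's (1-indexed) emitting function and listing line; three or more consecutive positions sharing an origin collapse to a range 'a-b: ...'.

Answer: the defect is in process_batch at line 4.
Core observation: Log line 5 is where behavior first shows: 'match at position None' appears instead of 'match at position 2'.
Crash: split_margin, line 11, TypeError.
Call chain: main -> settle_round([9, 10, 11, 12, 8], 11) (called at line 36) -> split_margin([9, 10, 11, 12, 8], 11) (called at line 22).
First divergence: position 5 — shown 'match at position None', intended 'match at position 2'.
Intended log window:
  3: split_margin: 5 entries, threshold 11
  4: process_batch start: n=5 cutoff=11
  5: match at position 2
  6: enter rank_cells: left 22 right 3
Execution walk:
  process_batch([9, 10, 11, 12, 8], 11) -> None  [called from split_margin, line 9]
Log line origins:
  1: emitted by main (line 35)
  2: emitted by settle_round (line 21)
  3: emitted by split_margin (line 8)
  4: emitted by process_batch (line 2)
  5: emitted by split_margin (line 10)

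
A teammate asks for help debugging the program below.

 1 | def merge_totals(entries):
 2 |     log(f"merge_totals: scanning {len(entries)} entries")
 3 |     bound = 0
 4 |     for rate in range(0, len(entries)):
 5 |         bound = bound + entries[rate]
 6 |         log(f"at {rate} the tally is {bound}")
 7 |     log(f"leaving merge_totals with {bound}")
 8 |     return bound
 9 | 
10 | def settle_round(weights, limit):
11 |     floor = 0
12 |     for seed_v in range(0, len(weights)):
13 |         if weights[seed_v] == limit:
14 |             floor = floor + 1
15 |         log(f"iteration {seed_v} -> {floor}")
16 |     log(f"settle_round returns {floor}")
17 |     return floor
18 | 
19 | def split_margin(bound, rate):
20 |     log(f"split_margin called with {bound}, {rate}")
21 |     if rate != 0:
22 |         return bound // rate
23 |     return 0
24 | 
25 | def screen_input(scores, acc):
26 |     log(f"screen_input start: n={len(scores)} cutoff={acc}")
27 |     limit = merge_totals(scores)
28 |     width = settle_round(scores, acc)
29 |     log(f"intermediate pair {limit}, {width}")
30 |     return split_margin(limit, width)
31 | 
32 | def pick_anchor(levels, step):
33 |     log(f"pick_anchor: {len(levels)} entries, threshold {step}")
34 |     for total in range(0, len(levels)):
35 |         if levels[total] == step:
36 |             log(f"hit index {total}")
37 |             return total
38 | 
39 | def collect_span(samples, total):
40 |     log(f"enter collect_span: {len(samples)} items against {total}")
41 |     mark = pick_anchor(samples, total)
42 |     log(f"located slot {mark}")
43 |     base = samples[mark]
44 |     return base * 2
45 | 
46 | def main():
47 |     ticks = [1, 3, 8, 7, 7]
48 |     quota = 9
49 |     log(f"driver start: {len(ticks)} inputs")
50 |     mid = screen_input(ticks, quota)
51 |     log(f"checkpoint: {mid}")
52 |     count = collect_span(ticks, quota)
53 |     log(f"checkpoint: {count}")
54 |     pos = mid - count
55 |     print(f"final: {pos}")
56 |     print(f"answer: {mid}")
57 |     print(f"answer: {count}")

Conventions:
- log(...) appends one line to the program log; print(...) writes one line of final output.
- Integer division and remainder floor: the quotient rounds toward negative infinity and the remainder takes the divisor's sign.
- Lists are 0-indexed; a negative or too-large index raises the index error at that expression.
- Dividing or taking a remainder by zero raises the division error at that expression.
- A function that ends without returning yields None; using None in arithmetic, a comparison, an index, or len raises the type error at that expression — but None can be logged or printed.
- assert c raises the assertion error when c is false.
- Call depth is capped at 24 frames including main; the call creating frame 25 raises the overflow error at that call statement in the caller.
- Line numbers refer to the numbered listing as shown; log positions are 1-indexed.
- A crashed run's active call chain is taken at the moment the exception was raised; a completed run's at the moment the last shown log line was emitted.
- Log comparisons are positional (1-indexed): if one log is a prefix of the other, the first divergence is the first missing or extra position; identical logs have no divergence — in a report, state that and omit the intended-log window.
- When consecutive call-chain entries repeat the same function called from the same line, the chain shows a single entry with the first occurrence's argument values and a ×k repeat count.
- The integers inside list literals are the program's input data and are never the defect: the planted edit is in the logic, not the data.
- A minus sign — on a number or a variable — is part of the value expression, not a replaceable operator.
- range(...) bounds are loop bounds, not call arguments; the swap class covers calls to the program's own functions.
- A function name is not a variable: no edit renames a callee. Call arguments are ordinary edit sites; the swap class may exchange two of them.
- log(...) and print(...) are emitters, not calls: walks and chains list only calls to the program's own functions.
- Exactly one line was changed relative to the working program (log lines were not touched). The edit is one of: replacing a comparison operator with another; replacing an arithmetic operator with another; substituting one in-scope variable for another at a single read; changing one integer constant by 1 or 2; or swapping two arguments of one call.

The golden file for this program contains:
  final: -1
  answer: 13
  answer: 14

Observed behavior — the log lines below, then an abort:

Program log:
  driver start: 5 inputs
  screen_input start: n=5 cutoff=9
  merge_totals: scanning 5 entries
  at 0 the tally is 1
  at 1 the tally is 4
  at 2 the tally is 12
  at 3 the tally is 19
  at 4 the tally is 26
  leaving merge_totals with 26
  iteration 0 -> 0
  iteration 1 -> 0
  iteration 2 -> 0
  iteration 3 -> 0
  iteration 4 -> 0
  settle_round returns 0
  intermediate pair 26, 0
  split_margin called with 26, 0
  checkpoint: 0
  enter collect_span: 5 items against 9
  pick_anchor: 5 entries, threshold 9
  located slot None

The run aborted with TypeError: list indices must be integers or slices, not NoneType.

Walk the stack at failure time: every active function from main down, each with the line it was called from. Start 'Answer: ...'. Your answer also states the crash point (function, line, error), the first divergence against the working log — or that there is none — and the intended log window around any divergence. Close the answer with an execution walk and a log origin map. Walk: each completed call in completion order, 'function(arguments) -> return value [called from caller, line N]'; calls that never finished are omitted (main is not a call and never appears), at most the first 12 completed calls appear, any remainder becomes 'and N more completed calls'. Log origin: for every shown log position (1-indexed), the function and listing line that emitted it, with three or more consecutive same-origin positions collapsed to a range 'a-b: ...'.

Answer: main -> collect_span (called at line 52).
The tell: Log line 2 is where behavior first shows: 'screen_input start: n=5 cutoff=9' appears instead of 'screen_input start: n=5 cutoff=7'.
Crash: collect_span, line 43, TypeError.
First divergence: at position 2 the run shows 'screen_input start: n=5 cutoff=9' where the working version logs 'screen_input start: n=5 cutoff=7'.
Intended log window:
  1: driver start: 5 inputs
  2: screen_input start: n=5 cutoff=7
  3: merge_totals: scanning 5 entries
Execution walk:
  merge_totals([1, 3, 8, 7, 7]) -> 26  [called from screen_input, line 27]
  settle_round([1, 3, 8, 7, 7], 9) -> 0  [called from screen_input, line 28]
  split_margin(26, 0) -> 0  [called from screen_input, line 30]
  screen_input([1, 3, 8, 7, 7], 9) -> 0  [called from main, line 50]
  pick_anchor([1, 3, 8, 7, 7], 9) -> None  [called from collect_span, line 41]
Log origins:
  1: logged in main at line 49
  2: logged in screen_input at line 26
  3: logged in merge_totals at line 2
  4-8: logged in merge_totals at line 6
  9: logged in merge_totals at line 7
  10-14: logged in settle_round at line 15
  15: logged in settle_round at line 16
  16: logged in screen_input at line 29
  17: logged in split_margin at line 20
  18: logged in main at line 51
  19: logged in collect_span at line 40
  20: logged in pick_anchor at line 33
  21: logged in collect_span at line 42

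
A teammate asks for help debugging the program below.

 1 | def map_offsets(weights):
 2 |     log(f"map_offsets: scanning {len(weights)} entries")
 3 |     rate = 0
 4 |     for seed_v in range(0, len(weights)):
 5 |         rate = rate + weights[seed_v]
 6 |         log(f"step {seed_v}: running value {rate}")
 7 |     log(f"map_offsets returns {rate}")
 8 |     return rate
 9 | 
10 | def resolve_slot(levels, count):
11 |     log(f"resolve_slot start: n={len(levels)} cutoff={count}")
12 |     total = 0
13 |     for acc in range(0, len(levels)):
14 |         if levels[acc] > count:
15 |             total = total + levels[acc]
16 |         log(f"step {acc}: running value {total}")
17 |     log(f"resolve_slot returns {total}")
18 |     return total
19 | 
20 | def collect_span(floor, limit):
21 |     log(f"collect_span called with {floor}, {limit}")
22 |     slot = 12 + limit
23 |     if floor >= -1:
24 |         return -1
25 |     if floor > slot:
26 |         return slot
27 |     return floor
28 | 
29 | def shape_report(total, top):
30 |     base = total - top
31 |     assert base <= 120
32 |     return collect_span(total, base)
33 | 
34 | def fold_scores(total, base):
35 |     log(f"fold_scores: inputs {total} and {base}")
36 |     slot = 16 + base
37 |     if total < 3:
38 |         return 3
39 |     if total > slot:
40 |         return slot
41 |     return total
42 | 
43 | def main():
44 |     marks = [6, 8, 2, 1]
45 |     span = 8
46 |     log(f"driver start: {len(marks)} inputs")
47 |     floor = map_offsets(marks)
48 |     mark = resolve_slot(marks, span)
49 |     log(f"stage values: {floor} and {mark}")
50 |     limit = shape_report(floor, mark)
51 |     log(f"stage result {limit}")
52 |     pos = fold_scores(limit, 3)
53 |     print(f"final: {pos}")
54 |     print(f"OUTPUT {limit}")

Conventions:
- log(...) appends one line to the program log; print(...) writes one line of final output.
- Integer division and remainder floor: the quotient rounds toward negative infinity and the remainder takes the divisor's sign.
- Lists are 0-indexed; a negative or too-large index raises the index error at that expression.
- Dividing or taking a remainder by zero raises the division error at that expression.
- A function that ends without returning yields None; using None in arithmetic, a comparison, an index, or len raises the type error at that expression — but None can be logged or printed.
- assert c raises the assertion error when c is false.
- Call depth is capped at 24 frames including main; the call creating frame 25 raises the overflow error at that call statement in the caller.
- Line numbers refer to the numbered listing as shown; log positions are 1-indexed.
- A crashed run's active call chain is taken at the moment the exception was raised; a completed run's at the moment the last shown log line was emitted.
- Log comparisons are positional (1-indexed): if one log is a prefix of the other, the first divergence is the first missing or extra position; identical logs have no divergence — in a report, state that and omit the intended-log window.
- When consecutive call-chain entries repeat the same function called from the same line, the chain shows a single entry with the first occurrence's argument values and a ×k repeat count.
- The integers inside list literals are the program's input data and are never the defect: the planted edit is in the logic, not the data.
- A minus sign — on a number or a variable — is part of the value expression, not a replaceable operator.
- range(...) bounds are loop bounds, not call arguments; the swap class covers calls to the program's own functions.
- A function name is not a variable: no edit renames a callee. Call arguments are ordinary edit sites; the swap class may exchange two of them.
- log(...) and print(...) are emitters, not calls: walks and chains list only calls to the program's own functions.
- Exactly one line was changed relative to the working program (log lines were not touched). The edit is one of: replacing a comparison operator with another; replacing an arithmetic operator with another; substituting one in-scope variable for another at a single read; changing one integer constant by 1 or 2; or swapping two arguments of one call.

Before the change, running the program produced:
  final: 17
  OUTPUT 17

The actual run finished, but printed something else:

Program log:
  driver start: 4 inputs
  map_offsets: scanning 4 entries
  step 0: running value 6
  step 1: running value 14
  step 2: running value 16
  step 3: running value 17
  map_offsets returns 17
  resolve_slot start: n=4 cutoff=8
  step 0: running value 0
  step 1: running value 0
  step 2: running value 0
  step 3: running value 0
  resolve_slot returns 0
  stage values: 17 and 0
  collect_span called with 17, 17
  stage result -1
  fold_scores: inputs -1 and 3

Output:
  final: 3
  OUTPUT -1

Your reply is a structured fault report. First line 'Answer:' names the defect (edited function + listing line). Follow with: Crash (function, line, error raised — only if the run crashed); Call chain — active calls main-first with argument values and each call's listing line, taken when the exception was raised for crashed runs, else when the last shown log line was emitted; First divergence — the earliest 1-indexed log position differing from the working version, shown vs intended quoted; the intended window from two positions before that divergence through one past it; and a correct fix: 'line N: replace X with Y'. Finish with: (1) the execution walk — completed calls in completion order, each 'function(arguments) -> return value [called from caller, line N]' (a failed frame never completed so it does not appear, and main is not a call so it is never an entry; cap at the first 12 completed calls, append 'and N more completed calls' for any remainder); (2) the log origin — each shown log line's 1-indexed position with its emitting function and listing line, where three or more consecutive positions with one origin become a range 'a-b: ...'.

Answer: the defect is in collect_span at line 23.
Key observation: Position 16 is the first bad log line: 'stage result -1' should read 'stage result 17'.
Call chain: main -> fold_scores(-1, 3) (called at line 52).
First divergence: at position 16 the run shows 'stage result -1' where the working version logs 'stage result 17'.
Intended log window:
  14: stage values: 17 and 0
  15: collect_span called with 17, 17
  16: stage result 17
  17: fold_scores: inputs 17 and 3
Execution walk:
  map_offsets([6, 8, 2, 1]) -> 17  [called from main, line 47]
  resolve_slot([6, 8, 2, 1], 8) -> 0  [called from main, line 48]
  collect_span(17, 17) -> -1  [called from shape_report, line 32]
  shape_report(17, 0) -> -1  [called from main, line 50]
  fold_scores(-1, 3) -> 3  [called from main, line 52]
Log origins:
  1: emitted by main (line 46)
  2: emitted by map_offsets (line 2)
  3-6: emitted by map_offsets (line 6)
  7: emitted by map_offsets (line 7)
  8: emitted by resolve_slot (line 11)
  9-12: emitted by resolve_slot (line 16)
  13: emitted by resolve_slot (line 17)
  14: emitted by main (line 49)
  15: emitted by collect_span (line 21)
  16: emitted by main (line 51)
  17: emitted by fold_scores (line 35)
A correct fix: line 23: replace `>=` with `<`.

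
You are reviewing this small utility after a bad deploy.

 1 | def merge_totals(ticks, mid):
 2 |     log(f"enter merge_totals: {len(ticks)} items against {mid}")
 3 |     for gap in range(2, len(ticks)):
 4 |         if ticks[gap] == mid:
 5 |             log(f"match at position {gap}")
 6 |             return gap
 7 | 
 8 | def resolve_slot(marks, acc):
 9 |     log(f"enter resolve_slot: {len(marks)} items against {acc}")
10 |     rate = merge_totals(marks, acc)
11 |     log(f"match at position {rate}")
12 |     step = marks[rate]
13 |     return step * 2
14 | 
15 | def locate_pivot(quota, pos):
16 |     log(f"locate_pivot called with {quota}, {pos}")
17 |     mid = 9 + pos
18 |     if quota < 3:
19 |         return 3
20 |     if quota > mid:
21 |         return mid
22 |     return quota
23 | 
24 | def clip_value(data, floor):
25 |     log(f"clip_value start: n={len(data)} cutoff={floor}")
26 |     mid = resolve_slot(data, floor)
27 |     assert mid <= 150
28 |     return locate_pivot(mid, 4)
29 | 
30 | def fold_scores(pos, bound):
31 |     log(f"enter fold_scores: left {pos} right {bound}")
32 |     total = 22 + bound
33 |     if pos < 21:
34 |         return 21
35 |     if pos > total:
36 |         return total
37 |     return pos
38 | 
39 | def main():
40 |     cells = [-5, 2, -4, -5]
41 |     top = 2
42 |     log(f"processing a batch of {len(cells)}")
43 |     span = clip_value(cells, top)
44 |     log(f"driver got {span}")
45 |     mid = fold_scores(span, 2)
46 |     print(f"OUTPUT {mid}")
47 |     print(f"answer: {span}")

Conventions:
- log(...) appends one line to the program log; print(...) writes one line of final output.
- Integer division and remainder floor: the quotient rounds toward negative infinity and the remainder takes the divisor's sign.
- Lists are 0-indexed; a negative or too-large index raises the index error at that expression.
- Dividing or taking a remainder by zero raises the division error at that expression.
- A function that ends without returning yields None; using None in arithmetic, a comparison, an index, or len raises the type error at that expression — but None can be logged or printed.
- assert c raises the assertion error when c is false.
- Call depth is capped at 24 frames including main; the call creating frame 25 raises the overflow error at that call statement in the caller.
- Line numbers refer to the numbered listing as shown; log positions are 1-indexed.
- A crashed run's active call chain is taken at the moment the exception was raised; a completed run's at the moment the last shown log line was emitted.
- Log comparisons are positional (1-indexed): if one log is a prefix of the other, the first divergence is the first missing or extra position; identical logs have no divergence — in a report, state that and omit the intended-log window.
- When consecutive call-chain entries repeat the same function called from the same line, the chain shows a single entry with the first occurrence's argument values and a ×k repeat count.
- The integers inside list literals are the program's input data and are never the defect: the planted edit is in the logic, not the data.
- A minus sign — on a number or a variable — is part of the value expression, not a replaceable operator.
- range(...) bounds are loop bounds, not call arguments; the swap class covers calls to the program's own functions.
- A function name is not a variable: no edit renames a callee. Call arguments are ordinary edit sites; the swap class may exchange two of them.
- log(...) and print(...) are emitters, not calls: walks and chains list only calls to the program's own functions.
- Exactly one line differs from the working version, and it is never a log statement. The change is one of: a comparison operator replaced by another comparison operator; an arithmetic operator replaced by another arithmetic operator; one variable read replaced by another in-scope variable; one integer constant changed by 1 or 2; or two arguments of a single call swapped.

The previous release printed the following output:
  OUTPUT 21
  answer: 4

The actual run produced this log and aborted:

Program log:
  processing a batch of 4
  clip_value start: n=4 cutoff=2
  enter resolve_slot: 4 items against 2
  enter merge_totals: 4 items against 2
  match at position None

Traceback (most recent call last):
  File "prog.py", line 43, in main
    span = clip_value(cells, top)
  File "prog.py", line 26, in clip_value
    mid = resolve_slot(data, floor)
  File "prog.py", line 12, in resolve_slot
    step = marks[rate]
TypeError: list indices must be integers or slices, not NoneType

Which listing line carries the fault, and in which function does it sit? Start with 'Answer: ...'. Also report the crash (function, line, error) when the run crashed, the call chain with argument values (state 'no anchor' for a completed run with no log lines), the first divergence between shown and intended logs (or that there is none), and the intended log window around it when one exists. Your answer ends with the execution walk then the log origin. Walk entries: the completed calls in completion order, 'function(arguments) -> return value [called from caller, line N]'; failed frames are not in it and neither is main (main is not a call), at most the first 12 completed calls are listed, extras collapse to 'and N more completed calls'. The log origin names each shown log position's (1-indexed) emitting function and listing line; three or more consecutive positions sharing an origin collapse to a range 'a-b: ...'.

Answer: the defect is in merge_totals at line 3.
Key fact: The earliest visible damage is log position 5 — 'match at position None' rather than the intended 'match at position 1'.
Crash: resolve_slot, line 12, TypeError.
Call chain: main -> clip_value([-5, 2, -4, -5], 2) (called at line 43) -> resolve_slot([-5, 2, -4, -5], 2) (called at line 26).
First divergence: position 5 — the shown line 'match at position None' should read 'match at position 1'.
Intended log window:
  3: enter resolve_slot: 4 items against 2
  4: enter merge_totals: 4 items against 2
  5: match at position 1
  6: match at position 1
Execution walk:
  merge_totals([-5, 2, -4, -5], 2) -> None  [called from resolve_slot, line 10]
Log line origins:
  1: logged in main at line 42
  2: logged in clip_value at line 25
  3: logged in resolve_slot at line 9
  4: logged in merge_totals at line 2
  5: logged in resolve_slot at line 11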